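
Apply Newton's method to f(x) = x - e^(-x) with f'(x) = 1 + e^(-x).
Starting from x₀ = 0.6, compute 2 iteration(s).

f(x) = x - e^(-x)
f'(x) = 1 + e^(-x)
x₀ = 0.6

Newton-Raphson formula: x_{n+1} = x_n - f(x_n)/f'(x_n)

Iteration 1:
  f(0.600000) = 0.051188
  f'(0.600000) = 1.548812
  x_1 = 0.600000 - 0.051188/1.548812 = 0.566950
Iteration 2:
  f(0.566950) = -0.000303
  f'(0.566950) = 1.567253
  x_2 = 0.566950 - (-0.000303)/1.567253 = 0.567143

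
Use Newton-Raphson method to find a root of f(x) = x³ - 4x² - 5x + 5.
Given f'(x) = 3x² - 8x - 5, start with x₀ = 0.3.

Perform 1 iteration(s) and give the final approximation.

f(x) = x³ - 4x² - 5x + 5
f'(x) = 3x² - 8x - 5
x₀ = 0.3

Newton-Raphson formula: x_{n+1} = x_n - f(x_n)/f'(x_n)

Iteration 1:
  f(0.300000) = 3.167000
  f'(0.300000) = -7.130000
  x_1 = 0.300000 - 3.167000/(-7.130000) = 0.744180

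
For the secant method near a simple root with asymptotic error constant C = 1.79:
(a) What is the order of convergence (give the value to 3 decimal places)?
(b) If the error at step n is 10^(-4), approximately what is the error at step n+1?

(a) Secant method has superlinear convergence with order φ = (1+√5)/2 ≈ 1.618.
    This means |e_{n+1}| ≈ C|e_n|^1.618.

(b) With |e_n| = 10^(-4) and C = 1.79:
    |e_{n+1}| ≈ 1.79 × (10^(-4))^1.618 = 1.79 × 10^(-6.47)

(a) ≈ 1.618 (golden ratio); (b) |e_{n+1}| ≈ 6.036e-07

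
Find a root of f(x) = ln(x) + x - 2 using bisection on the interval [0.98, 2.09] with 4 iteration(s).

f(x) = ln(x) + x - 2
Initial interval: [0.98, 2.09]

Iteration 1:
  c_1 = (0.980000 + 2.090000)/2 = 1.535000
  f(c_1) = f(1.535000) = -0.036470
  f(a) × f(c) ≥ 0, new interval: [1.535000, 2.090000]
Iteration 2:
  c_2 = (1.535000 + 2.090000)/2 = 1.812500
  f(c_2) = f(1.812500) = 0.407207
  f(a) × f(c) < 0, new interval: [1.535000, 1.812500]
Iteration 3:
  c_3 = (1.535000 + 1.812500)/2 = 1.673750
  f(c_3) = f(1.673750) = 0.188817
  f(a) × f(c) < 0, new interval: [1.535000, 1.673750]
Iteration 4:
  c_4 = (1.535000 + 1.673750)/2 = 1.604375
  f(c_4) = f(1.604375) = 0.077109
  f(a) × f(c) < 0, new interval: [1.535000, 1.604375]

After 4 iteration(s), the approximation is c_4 = 1.604375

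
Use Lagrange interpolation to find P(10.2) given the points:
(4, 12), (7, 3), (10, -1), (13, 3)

Lagrange interpolation formula:
P(x) = Σ yᵢ × Lᵢ(x)
where Lᵢ(x) = Π_{j≠i} (x - xⱼ)/(xᵢ - xⱼ)

L_0(10.2) = (10.2 - 7)/(4 - 7) × (10.2 - 10)/(4 - 10) × (10.2 - 13)/(4 - 13) = 0.011062
L_1(10.2) = (10.2 - 4)/(7 - 4) × (10.2 - 10)/(7 - 10) × (10.2 - 13)/(7 - 13) = -0.064296
L_2(10.2) = (10.2 - 4)/(10 - 4) × (10.2 - 7)/(10 - 7) × (10.2 - 13)/(10 - 13) = 1.028741
L_3(10.2) = (10.2 - 4)/(13 - 4) × (10.2 - 7)/(13 - 7) × (10.2 - 10)/(13 - 10) = 0.024494

P(10.2) = 12×L_0(10.2) + 3×L_1(10.2) + (-1)×L_2(10.2) + 3×L_3(10.2)
P(10.2) = -1.015407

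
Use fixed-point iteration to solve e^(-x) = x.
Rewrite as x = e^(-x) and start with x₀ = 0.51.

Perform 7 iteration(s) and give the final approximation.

Equation: e^(-x) = x
Fixed-point form: x = e^(-x)
x₀ = 0.51

x_1 = g(0.510000) = 0.600496
x_2 = g(0.600496) = 0.548540
x_3 = g(0.548540) = 0.577793
x_4 = g(0.577793) = 0.561135
x_5 = g(0.561135) = 0.570561
x_6 = g(0.570561) = 0.565208
x_7 = g(0.565208) = 0.568242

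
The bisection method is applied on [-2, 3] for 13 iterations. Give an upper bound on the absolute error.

Bisection error bound: |error| ≤ (b-a)/2^n
|error| ≤ (3 - (-2))/2^13 = 5/2^13
|error| ≤ 0.0006103516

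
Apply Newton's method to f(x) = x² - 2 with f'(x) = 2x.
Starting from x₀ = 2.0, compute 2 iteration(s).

f(x) = x² - 2
f'(x) = 2x
x₀ = 2.0

Newton-Raphson formula: x_{n+1} = x_n - f(x_n)/f'(x_n)

Iteration 1:
  f(2.000000) = 2.000000
  f'(2.000000) = 4.000000
  x_1 = 2.000000 - 2.000000/4.000000 = 1.500000
Iteration 2:
  f(1.500000) = 0.250000
  f'(1.500000) = 3.000000
  x_2 = 1.500000 - 0.250000/3.000000 = 1.416667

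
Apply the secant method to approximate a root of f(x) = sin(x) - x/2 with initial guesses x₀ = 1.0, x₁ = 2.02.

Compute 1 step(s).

f(x) = sin(x) - x/2
x₀ = 1.0, x₁ = 2.02

Secant formula: x_{n+1} = x_n - f(x_n)(x_n - x_{n-1})/(f(x_n) - f(x_{n-1}))

Iteration 1:
  f(1.000000) = 0.341471
  f(2.020000) = -0.109207
  x_2 = 2.020000 - (-0.109207)×(2.020000 - 1.000000)/(-0.109207 - 0.341471)
       = 1.772837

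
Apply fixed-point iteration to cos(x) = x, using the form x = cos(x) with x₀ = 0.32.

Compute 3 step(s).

Equation: cos(x) = x
Fixed-point form: x = cos(x)
x₀ = 0.32

x_1 = g(0.320000) = 0.949235
x_2 = g(0.949235) = 0.582305
x_3 = g(0.582305) = 0.835197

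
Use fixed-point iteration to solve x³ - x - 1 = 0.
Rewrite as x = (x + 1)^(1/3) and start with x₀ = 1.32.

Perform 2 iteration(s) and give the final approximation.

Equation: x³ - x - 1 = 0
Fixed-point form: x = (x + 1)^(1/3)
x₀ = 1.32

x_1 = g(1.320000) = 1.323821
x_2 = g(1.323821) = 1.324548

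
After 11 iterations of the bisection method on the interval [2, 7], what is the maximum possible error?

Bisection error bound: |error| ≤ (b-a)/2^n
|error| ≤ (7 - 2)/2^11 = 5/2^11
|error| ≤ 0.0024414062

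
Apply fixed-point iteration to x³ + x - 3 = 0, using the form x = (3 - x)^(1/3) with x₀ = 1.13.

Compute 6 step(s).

Equation: x³ + x - 3 = 0
Fixed-point form: x = (3 - x)^(1/3)
x₀ = 1.13

x_1 = g(1.130000) = 1.232009
x_2 = g(1.232009) = 1.209187
x_3 = g(1.209187) = 1.214367
x_4 = g(1.214367) = 1.213195
x_5 = g(1.213195) = 1.213461
x_6 = g(1.213461) = 1.213401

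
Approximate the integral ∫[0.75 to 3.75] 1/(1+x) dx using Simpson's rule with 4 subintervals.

f(x) = 1/(1+x)
a = 0.75, b = 3.75, n = 4
h = (b - a)/n = 0.750000

Simpson's rule: (h/3)[f(x₀) + 4f(x₁) + 2f(x₂) + ... + f(xₙ)]

x_0 = 0.7500, f(x_0) = 0.571429, coefficient = 1
x_1 = 1.5000, f(x_1) = 0.400000, coefficient = 4
x_2 = 2.2500, f(x_2) = 0.307692, coefficient = 2
x_3 = 3.0000, f(x_3) = 0.250000, coefficient = 4
x_4 = 3.7500, f(x_4) = 0.210526, coefficient = 1

I ≈ (0.750000/3) × 3.997340 = 0.999335
Exact value: 0.998529
Error: 0.000806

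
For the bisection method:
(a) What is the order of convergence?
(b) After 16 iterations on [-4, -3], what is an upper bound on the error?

(a) Bisection has linear (order 1) convergence; the error is halved each step.

(b) Error bound = (b-a)/2^n = (-3 - (-4))/2^{16}
    = 1/2^{16}

(a) 1 (linear); (b) error ≤ 1.53e-05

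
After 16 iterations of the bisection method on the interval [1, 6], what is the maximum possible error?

Bisection error bound: |error| ≤ (b-a)/2^n
|error| ≤ (6 - 1)/2^16 = 5/2^16
|error| ≤ 0.0000762939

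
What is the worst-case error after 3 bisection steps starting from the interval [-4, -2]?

Bisection error bound: |error| ≤ (b-a)/2^n
|error| ≤ (-2 - (-4))/2^3 = 2/2^3
|error| ≤ 0.2500000000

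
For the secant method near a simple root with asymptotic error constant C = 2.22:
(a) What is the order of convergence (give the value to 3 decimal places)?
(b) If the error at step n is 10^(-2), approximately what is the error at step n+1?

(a) Secant method has superlinear convergence with order φ = (1+√5)/2 ≈ 1.618.
    This means |e_{n+1}| ≈ C|e_n|^1.618.

(b) With |e_n| = 10^(-2) and C = 2.22:
    |e_{n+1}| ≈ 2.22 × (10^(-2))^1.618 = 2.22 × 10^(-3.24)

(a) ≈ 1.618 (golden ratio); (b) |e_{n+1}| ≈ 1.289e-03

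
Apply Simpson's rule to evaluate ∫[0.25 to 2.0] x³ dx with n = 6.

f(x) = x³
a = 0.25, b = 2.0, n = 6
h = (b - a)/n = 0.291667

Simpson's rule: (h/3)[f(x₀) + 4f(x₁) + 2f(x₂) + ... + f(xₙ)]

x_0 = 0.2500, f(x_0) = 0.015625, coefficient = 1
x_1 = 0.5417, f(x_1) = 0.158927, coefficient = 4
x_2 = 0.8333, f(x_2) = 0.578704, coefficient = 2
x_3 = 1.1250, f(x_3) = 1.423828, coefficient = 4
x_4 = 1.4167, f(x_4) = 2.843171, coefficient = 2
x_5 = 1.7083, f(x_5) = 4.985605, coefficient = 4
x_6 = 2.0000, f(x_6) = 8.000000, coefficient = 1

I ≈ (0.291667/3) × 41.132813 = 3.999023
Exact value: 3.999023
Error: 0.000000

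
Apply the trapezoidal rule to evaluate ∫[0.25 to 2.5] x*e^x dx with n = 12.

f(x) = x*e^x
a = 0.25, b = 2.5, n = 12
h = (b - a)/n = 0.187500

Trapezoidal rule: (h/2)[f(x₀) + 2f(x₁) + 2f(x₂) + ... + f(xₙ)]

x_0 = 0.2500, f(x_0) = 0.321006, coefficient = 1
x_1 = 0.4375, f(x_1) = 0.677613, coefficient = 2
x_2 = 0.6250, f(x_2) = 1.167654, coefficient = 2
x_3 = 0.8125, f(x_3) = 1.830997, coefficient = 2
x_4 = 1.0000, f(x_4) = 2.718282, coefficient = 2
x_5 = 1.1875, f(x_5) = 3.893663, coefficient = 2
x_6 = 1.3750, f(x_6) = 5.438230, coefficient = 2
x_7 = 1.5625, f(x_7) = 7.454271, coefficient = 2
x_8 = 1.7500, f(x_8) = 10.070555, coefficient = 2
x_9 = 1.9375, f(x_9) = 13.448916, coefficient = 2
x_10 = 2.1250, f(x_10) = 17.792407, coefficient = 2
x_11 = 2.3125, f(x_11) = 23.355423, coefficient = 2
x_12 = 2.5000, f(x_12) = 30.456235, coefficient = 1

I ≈ (0.187500/2) × 206.473261 = 19.356868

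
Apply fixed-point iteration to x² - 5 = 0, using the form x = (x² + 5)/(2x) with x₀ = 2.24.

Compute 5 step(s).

Equation: x² - 5 = 0
Fixed-point form: x = (x² + 5)/(2x)
x₀ = 2.24

x_1 = g(2.240000) = 2.236071
x_2 = g(2.236071) = 2.236068
x_3 = g(2.236068) = 2.236068
x_4 = g(2.236068) = 2.236068
x_5 = g(2.236068) = 2.236068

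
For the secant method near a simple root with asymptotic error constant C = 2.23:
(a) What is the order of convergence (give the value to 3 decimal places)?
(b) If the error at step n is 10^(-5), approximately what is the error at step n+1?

(a) Secant method has superlinear convergence with order φ = (1+√5)/2 ≈ 1.618.
    This means |e_{n+1}| ≈ C|e_n|^1.618.

(b) With |e_n| = 10^(-5) and C = 2.23:
    |e_{n+1}| ≈ 2.23 × (10^(-5))^1.618 = 2.23 × 10^(-8.09)

(a) ≈ 1.618 (golden ratio); (b) |e_{n+1}| ≈ 1.812e-08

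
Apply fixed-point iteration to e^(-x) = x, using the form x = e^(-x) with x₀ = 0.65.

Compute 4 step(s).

Equation: e^(-x) = x
Fixed-point form: x = e^(-x)
x₀ = 0.65

x_1 = g(0.650000) = 0.522046
x_2 = g(0.522046) = 0.593306
x_3 = g(0.593306) = 0.552498
x_4 = g(0.552498) = 0.575510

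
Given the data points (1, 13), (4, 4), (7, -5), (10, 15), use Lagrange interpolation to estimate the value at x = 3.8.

Lagrange interpolation formula:
P(x) = Σ yᵢ × Lᵢ(x)
where Lᵢ(x) = Π_{j≠i} (x - xⱼ)/(xᵢ - xⱼ)

L_0(3.8) = (3.8 - 4)/(1 - 4) × (3.8 - 7)/(1 - 7) × (3.8 - 10)/(1 - 10) = 0.024494
L_1(3.8) = (3.8 - 1)/(4 - 1) × (3.8 - 7)/(4 - 7) × (3.8 - 10)/(4 - 10) = 1.028741
L_2(3.8) = (3.8 - 1)/(7 - 1) × (3.8 - 4)/(7 - 4) × (3.8 - 10)/(7 - 10) = -0.064296
L_3(3.8) = (3.8 - 1)/(10 - 1) × (3.8 - 4)/(10 - 4) × (3.8 - 7)/(10 - 7) = 0.011062

P(3.8) = 13×L_0(3.8) + 4×L_1(3.8) + (-5)×L_2(3.8) + 15×L_3(3.8)
P(3.8) = 4.920790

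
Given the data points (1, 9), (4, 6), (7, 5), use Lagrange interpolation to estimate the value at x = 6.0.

Lagrange interpolation formula:
P(x) = Σ yᵢ × Lᵢ(x)
where Lᵢ(x) = Π_{j≠i} (x - xⱼ)/(xᵢ - xⱼ)

L_0(6.0) = (6.0 - 4)/(1 - 4) × (6.0 - 7)/(1 - 7) = -0.111111
L_1(6.0) = (6.0 - 1)/(4 - 1) × (6.0 - 7)/(4 - 7) = 0.555556
L_2(6.0) = (6.0 - 1)/(7 - 1) × (6.0 - 4)/(7 - 4) = 0.555556

P(6.0) = 9×L_0(6.0) + 6×L_1(6.0) + 5×L_2(6.0)
P(6.0) = 5.111111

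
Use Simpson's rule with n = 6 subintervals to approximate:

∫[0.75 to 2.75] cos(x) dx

f(x) = cos(x)
a = 0.75, b = 2.75, n = 6
h = (b - a)/n = 0.333333

Simpson's rule: (h/3)[f(x₀) + 4f(x₁) + 2f(x₂) + ... + f(xₙ)]

x_0 = 0.7500, f(x_0) = 0.731689, coefficient = 1
x_1 = 1.0833, f(x_1) = 0.468386, coefficient = 4
x_2 = 1.4167, f(x_2) = 0.153520, coefficient = 2
x_3 = 1.7500, f(x_3) = -0.178246, coefficient = 4
x_4 = 2.0833, f(x_4) = -0.490390, coefficient = 2
x_5 = 2.4167, f(x_5) = -0.748549, coefficient = 4
x_6 = 2.7500, f(x_6) = -0.924302, coefficient = 1

I ≈ (0.333333/3) × -2.699988 = -0.299999
Exact value: -0.299978
Error: 0.000021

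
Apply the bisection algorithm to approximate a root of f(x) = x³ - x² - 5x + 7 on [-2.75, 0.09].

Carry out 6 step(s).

f(x) = x³ - x² - 5x + 7
Initial interval: [-2.75, 0.09]

Iteration 1:
  c_1 = (-2.750000 + 0.090000)/2 = -1.330000
  f(c_1) = f(-1.330000) = 9.528463
  f(a) × f(c) < 0, new interval: [-2.750000, -1.330000]
Iteration 2:
  c_2 = (-2.750000 + (-1.330000))/2 = -2.040000
  f(c_2) = f(-2.040000) = 4.548736
  f(a) × f(c) < 0, new interval: [-2.750000, -2.040000]
Iteration 3:
  c_3 = (-2.750000 + (-2.040000))/2 = -2.395000
  f(c_3) = f(-2.395000) = -0.498805
  f(a) × f(c) ≥ 0, new interval: [-2.395000, -2.040000]
Iteration 4:
  c_4 = (-2.395000 + (-2.040000))/2 = -2.217500
  f(c_4) = f(-2.217500) = 2.266067
  f(a) × f(c) < 0, new interval: [-2.395000, -2.217500]
Iteration 5:
  c_5 = (-2.395000 + (-2.217500))/2 = -2.306250
  f(c_5) = f(-2.306250) = 0.946004
  f(a) × f(c) < 0, new interval: [-2.395000, -2.306250]
Iteration 6:
  c_6 = (-2.395000 + (-2.306250))/2 = -2.350625
  f(c_6) = f(-2.350625) = 0.239455
  f(a) × f(c) < 0, new interval: [-2.395000, -2.350625]

After 6 iteration(s), the approximation is c_6 = -2.350625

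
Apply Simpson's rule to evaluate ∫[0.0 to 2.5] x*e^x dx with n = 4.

f(x) = x*e^x
a = 0.0, b = 2.5, n = 4
h = (b - a)/n = 0.625000

Simpson's rule: (h/3)[f(x₀) + 4f(x₁) + 2f(x₂) + ... + f(xₙ)]

x_0 = 0.0000, f(x_0) = 0.000000, coefficient = 1
x_1 = 0.6250, f(x_1) = 1.167654, coefficient = 4
x_2 = 1.2500, f(x_2) = 4.362929, coefficient = 2
x_3 = 1.8750, f(x_3) = 12.226536, coefficient = 4
x_4 = 2.5000, f(x_4) = 30.456235, coefficient = 1

I ≈ (0.625000/3) × 92.758851 = 19.324761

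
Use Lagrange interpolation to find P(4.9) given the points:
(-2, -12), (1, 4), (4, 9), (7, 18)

Lagrange interpolation formula:
P(x) = Σ yᵢ × Lᵢ(x)
where Lᵢ(x) = Π_{j≠i} (x - xⱼ)/(xᵢ - xⱼ)

L_0(4.9) = (4.9 - 1)/(-2 - 1) × (4.9 - 4)/(-2 - 4) × (4.9 - 7)/(-2 - 7) = 0.045500
L_1(4.9) = (4.9 - (-2))/(1 - (-2)) × (4.9 - 4)/(1 - 4) × (4.9 - 7)/(1 - 7) = -0.241500
L_2(4.9) = (4.9 - (-2))/(4 - (-2)) × (4.9 - 1)/(4 - 1) × (4.9 - 7)/(4 - 7) = 1.046500
L_3(4.9) = (4.9 - (-2))/(7 - (-2)) × (4.9 - 1)/(7 - 1) × (4.9 - 4)/(7 - 4) = 0.149500

P(4.9) = (-12)×L_0(4.9) + 4×L_1(4.9) + 9×L_2(4.9) + 18×L_3(4.9)
P(4.9) = 10.597500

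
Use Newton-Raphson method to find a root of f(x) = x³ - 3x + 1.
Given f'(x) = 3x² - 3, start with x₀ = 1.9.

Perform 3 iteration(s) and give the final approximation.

f(x) = x³ - 3x + 1
f'(x) = 3x² - 3
x₀ = 1.9

Newton-Raphson formula: x_{n+1} = x_n - f(x_n)/f'(x_n)

Iteration 1:
  f(1.900000) = 2.159000
  f'(1.900000) = 7.830000
  x_1 = 1.900000 - 2.159000/7.830000 = 1.624266
Iteration 2:
  f(1.624266) = 0.412404
  f'(1.624266) = 4.914717
  x_2 = 1.624266 - 0.412404/4.914717 = 1.540354
Iteration 3:
  f(1.540354) = 0.033720
  f'(1.540354) = 4.118068
  x_3 = 1.540354 - 0.033720/4.118068 = 1.532165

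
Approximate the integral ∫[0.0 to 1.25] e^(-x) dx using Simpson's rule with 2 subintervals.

f(x) = e^(-x)
a = 0.0, b = 1.25, n = 2
h = (b - a)/n = 0.625000

Simpson's rule: (h/3)[f(x₀) + 4f(x₁) + 2f(x₂) + ... + f(xₙ)]

x_0 = 0.0000, f(x_0) = 1.000000, coefficient = 1
x_1 = 0.6250, f(x_1) = 0.535261, coefficient = 4
x_2 = 1.2500, f(x_2) = 0.286505, coefficient = 1

I ≈ (0.625000/3) × 3.427551 = 0.714073
Exact value: 0.713495
Error: 0.000578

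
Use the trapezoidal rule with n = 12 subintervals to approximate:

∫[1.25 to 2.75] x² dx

f(x) = x²
a = 1.25, b = 2.75, n = 12
h = (b - a)/n = 0.125000

Trapezoidal rule: (h/2)[f(x₀) + 2f(x₁) + 2f(x₂) + ... + f(xₙ)]

x_0 = 1.2500, f(x_0) = 1.562500, coefficient = 1
x_1 = 1.3750, f(x_1) = 1.890625, coefficient = 2
x_2 = 1.5000, f(x_2) = 2.250000, coefficient = 2
x_3 = 1.6250, f(x_3) = 2.640625, coefficient = 2
x_4 = 1.7500, f(x_4) = 3.062500, coefficient = 2
x_5 = 1.8750, f(x_5) = 3.515625, coefficient = 2
x_6 = 2.0000, f(x_6) = 4.000000, coefficient = 2
x_7 = 2.1250, f(x_7) = 4.515625, coefficient = 2
x_8 = 2.2500, f(x_8) = 5.062500, coefficient = 2
x_9 = 2.3750, f(x_9) = 5.640625, coefficient = 2
x_10 = 2.5000, f(x_10) = 6.250000, coefficient = 2
x_11 = 2.6250, f(x_11) = 6.890625, coefficient = 2
x_12 = 2.7500, f(x_12) = 7.562500, coefficient = 1

I ≈ (0.125000/2) × 100.562500 = 6.285156
Exact value: 6.281250
Error: 0.003906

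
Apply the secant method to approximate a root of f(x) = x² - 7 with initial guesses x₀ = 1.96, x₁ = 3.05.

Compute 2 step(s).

f(x) = x² - 7
x₀ = 1.96, x₁ = 3.05

Secant formula: x_{n+1} = x_n - f(x_n)(x_n - x_{n-1})/(f(x_n) - f(x_{n-1}))

Iteration 1:
  f(1.960000) = -3.158400
  f(3.050000) = 2.302500
  x_2 = 3.050000 - 2.302500×(3.050000 - 1.960000)/(2.302500 - (-3.158400))
       = 2.590419
Iteration 2:
  f(3.050000) = 2.302500
  f(2.590419) = -0.289729
  x_3 = 2.590419 - (-0.289729)×(2.590419 - 3.050000)/(-0.289729 - 2.302500)
       = 2.641786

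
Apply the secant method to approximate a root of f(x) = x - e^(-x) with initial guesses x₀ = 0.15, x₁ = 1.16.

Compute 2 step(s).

f(x) = x - e^(-x)
x₀ = 0.15, x₁ = 1.16

Secant formula: x_{n+1} = x_n - f(x_n)(x_n - x_{n-1})/(f(x_n) - f(x_{n-1}))

Iteration 1:
  f(0.150000) = -0.710708
  f(1.160000) = 0.846514
  x_2 = 1.160000 - 0.846514×(1.160000 - 0.150000)/(0.846514 - (-0.710708))
       = 0.610959
Iteration 2:
  f(1.160000) = 0.846514
  f(0.610959) = 0.068129
  x_3 = 0.610959 - 0.068129×(0.610959 - 1.160000)/(0.068129 - 0.846514)
       = 0.562904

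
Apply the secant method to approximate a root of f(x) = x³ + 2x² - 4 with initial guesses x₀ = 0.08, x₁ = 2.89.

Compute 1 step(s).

f(x) = x³ + 2x² - 4
x₀ = 0.08, x₁ = 2.89

Secant formula: x_{n+1} = x_n - f(x_n)(x_n - x_{n-1})/(f(x_n) - f(x_{n-1}))

Iteration 1:
  f(0.080000) = -3.986688
  f(2.890000) = 36.841769
  x_2 = 2.890000 - 36.841769×(2.890000 - 0.080000)/(36.841769 - (-3.986688))
       = 0.354382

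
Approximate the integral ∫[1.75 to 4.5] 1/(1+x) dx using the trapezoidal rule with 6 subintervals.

f(x) = 1/(1+x)
a = 1.75, b = 4.5, n = 6
h = (b - a)/n = 0.458333

Trapezoidal rule: (h/2)[f(x₀) + 2f(x₁) + 2f(x₂) + ... + f(xₙ)]

x_0 = 1.7500, f(x_0) = 0.363636, coefficient = 1
x_1 = 2.2083, f(x_1) = 0.311688, coefficient = 2
x_2 = 2.6667, f(x_2) = 0.272727, coefficient = 2
x_3 = 3.1250, f(x_3) = 0.242424, coefficient = 2
x_4 = 3.5833, f(x_4) = 0.218182, coefficient = 2
x_5 = 4.0417, f(x_5) = 0.198347, coefficient = 2
x_6 = 4.5000, f(x_6) = 0.181818, coefficient = 1

I ≈ (0.458333/2) × 3.032192 = 0.694877
Exact value: 0.693147
Error: 0.001730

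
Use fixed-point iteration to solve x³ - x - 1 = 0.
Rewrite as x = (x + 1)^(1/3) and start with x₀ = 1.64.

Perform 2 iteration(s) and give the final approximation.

Equation: x³ - x - 1 = 0
Fixed-point form: x = (x + 1)^(1/3)
x₀ = 1.64

x_1 = g(1.640000) = 1.382085
x_2 = g(1.382085) = 1.335526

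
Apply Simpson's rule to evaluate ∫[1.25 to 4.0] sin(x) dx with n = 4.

f(x) = sin(x)
a = 1.25, b = 4.0, n = 4
h = (b - a)/n = 0.687500

Simpson's rule: (h/3)[f(x₀) + 4f(x₁) + 2f(x₂) + ... + f(xₙ)]

x_0 = 1.2500, f(x_0) = 0.948985, coefficient = 1
x_1 = 1.9375, f(x_1) = 0.933514, coefficient = 4
x_2 = 2.6250, f(x_2) = 0.493920, coefficient = 2
x_3 = 3.3125, f(x_3) = -0.170077, coefficient = 4
x_4 = 4.0000, f(x_4) = -0.756802, coefficient = 1

I ≈ (0.687500/3) × 4.233774 = 0.970240
Exact value: 0.968966
Error: 0.001274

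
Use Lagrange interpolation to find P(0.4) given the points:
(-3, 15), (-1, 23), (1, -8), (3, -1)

Lagrange interpolation formula:
P(x) = Σ yᵢ × Lᵢ(x)
where Lᵢ(x) = Π_{j≠i} (x - xⱼ)/(xᵢ - xⱼ)

L_0(0.4) = (0.4 - (-1))/(-3 - (-1)) × (0.4 - 1)/(-3 - 1) × (0.4 - 3)/(-3 - 3) = -0.045500
L_1(0.4) = (0.4 - (-3))/(-1 - (-3)) × (0.4 - 1)/(-1 - 1) × (0.4 - 3)/(-1 - 3) = 0.331500
L_2(0.4) = (0.4 - (-3))/(1 - (-3)) × (0.4 - (-1))/(1 - (-1)) × (0.4 - 3)/(1 - 3) = 0.773500
L_3(0.4) = (0.4 - (-3))/(3 - (-3)) × (0.4 - (-1))/(3 - (-1)) × (0.4 - 1)/(3 - 1) = -0.059500

P(0.4) = 15×L_0(0.4) + 23×L_1(0.4) + (-8)×L_2(0.4) + (-1)×L_3(0.4)
P(0.4) = 0.813500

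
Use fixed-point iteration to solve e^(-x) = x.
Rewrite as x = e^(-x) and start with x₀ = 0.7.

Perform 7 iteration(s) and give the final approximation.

Equation: e^(-x) = x
Fixed-point form: x = e^(-x)
x₀ = 0.7

x_1 = g(0.700000) = 0.496585
x_2 = g(0.496585) = 0.608605
x_3 = g(0.608605) = 0.544109
x_4 = g(0.544109) = 0.580359
x_5 = g(0.580359) = 0.559698
x_6 = g(0.559698) = 0.571382
x_7 = g(0.571382) = 0.564745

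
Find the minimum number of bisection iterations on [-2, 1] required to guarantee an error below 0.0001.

We need (b-a)/2^n ≤ 0.0001
(1 - (-2))/2^n ≤ 0.0001
3/2^n ≤ 0.0001
2^n ≥ 30000
n ≥ log₂(30000) = 14.87
n ≥ 15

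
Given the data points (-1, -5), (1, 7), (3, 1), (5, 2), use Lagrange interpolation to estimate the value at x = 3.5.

Lagrange interpolation formula:
P(x) = Σ yᵢ × Lᵢ(x)
where Lᵢ(x) = Π_{j≠i} (x - xⱼ)/(xᵢ - xⱼ)

L_0(3.5) = (3.5 - 1)/(-1 - 1) × (3.5 - 3)/(-1 - 3) × (3.5 - 5)/(-1 - 5) = 0.039062
L_1(3.5) = (3.5 - (-1))/(1 - (-1)) × (3.5 - 3)/(1 - 3) × (3.5 - 5)/(1 - 5) = -0.210938
L_2(3.5) = (3.5 - (-1))/(3 - (-1)) × (3.5 - 1)/(3 - 1) × (3.5 - 5)/(3 - 5) = 1.054688
L_3(3.5) = (3.5 - (-1))/(5 - (-1)) × (3.5 - 1)/(5 - 1) × (3.5 - 3)/(5 - 3) = 0.117188

P(3.5) = (-5)×L_0(3.5) + 7×L_1(3.5) + 1×L_2(3.5) + 2×L_3(3.5)
P(3.5) = -0.382812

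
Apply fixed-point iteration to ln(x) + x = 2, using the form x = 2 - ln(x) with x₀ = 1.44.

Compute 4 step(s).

Equation: ln(x) + x = 2
Fixed-point form: x = 2 - ln(x)
x₀ = 1.44

x_1 = g(1.440000) = 1.635357
x_2 = g(1.635357) = 1.508139
x_3 = g(1.508139) = 1.589124
x_4 = g(1.589124) = 1.536817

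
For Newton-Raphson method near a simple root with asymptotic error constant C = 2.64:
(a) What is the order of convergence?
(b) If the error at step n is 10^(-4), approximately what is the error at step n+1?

(a) Newton-Raphson has quadratic (order 2) convergence near simple roots.
    This means |e_{n+1}| ≈ C|e_n|².

(b) With |e_n| = 10^(-4) and C = 2.64:
    |e_{n+1}| ≈ 2.64 × (10^(-4))² = 2.64 × 10^(-8)

(a) 2 (quadratic); (b) |e_{n+1}| ≈ 2.640e-08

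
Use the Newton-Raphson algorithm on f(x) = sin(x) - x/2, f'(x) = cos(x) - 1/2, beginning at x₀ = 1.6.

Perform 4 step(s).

f(x) = sin(x) - x/2
f'(x) = cos(x) - 1/2
x₀ = 1.6

Newton-Raphson formula: x_{n+1} = x_n - f(x_n)/f'(x_n)

Iteration 1:
  f(1.600000) = 0.199574
  f'(1.600000) = -0.529200
  x_1 = 1.600000 - 0.199574/(-0.529200) = 1.977124
Iteration 2:
  f(1.977124) = -0.069983
  f'(1.977124) = -0.895238
  x_2 = 1.977124 - (-0.069983)/(-0.895238) = 1.898951
Iteration 3:
  f(1.898951) = -0.002837
  f'(1.898951) = -0.822297
  x_3 = 1.898951 - (-0.002837)/(-0.822297) = 1.895501
Iteration 4:
  f(1.895501) = -0.000006
  f'(1.895501) = -0.819029
  x_4 = 1.895501 - (-0.000006)/(-0.819029) = 1.895494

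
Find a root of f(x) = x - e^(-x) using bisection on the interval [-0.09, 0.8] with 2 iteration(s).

f(x) = x - e^(-x)
Initial interval: [-0.09, 0.8]

Iteration 1:
  c_1 = (-0.090000 + 0.800000)/2 = 0.355000
  f(c_1) = f(0.355000) = -0.346173
  f(a) × f(c) ≥ 0, new interval: [0.355000, 0.800000]
Iteration 2:
  c_2 = (0.355000 + 0.800000)/2 = 0.577500
  f(c_2) = f(0.577500) = 0.016200
  f(a) × f(c) < 0, new interval: [0.355000, 0.577500]

After 2 iteration(s), the approximation is c_2 = 0.577500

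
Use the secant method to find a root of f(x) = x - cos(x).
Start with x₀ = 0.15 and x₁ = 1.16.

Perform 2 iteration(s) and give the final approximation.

f(x) = x - cos(x)
x₀ = 0.15, x₁ = 1.16

Secant formula: x_{n+1} = x_n - f(x_n)(x_n - x_{n-1})/(f(x_n) - f(x_{n-1}))

Iteration 1:
  f(0.150000) = -0.838771
  f(1.160000) = 0.760660
  x_2 = 1.160000 - 0.760660×(1.160000 - 0.150000)/(0.760660 - (-0.838771))
       = 0.679662
Iteration 2:
  f(1.160000) = 0.760660
  f(0.679662) = -0.098123
  x_3 = 0.679662 - (-0.098123)×(0.679662 - 1.160000)/(-0.098123 - 0.760660)
       = 0.734545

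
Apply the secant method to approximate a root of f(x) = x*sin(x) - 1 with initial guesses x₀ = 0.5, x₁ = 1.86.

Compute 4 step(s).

f(x) = x*sin(x) - 1
x₀ = 0.5, x₁ = 1.86

Secant formula: x_{n+1} = x_n - f(x_n)(x_n - x_{n-1})/(f(x_n) - f(x_{n-1}))

Iteration 1:
  f(0.500000) = -0.760287
  f(1.860000) = 0.782757
  x_2 = 1.860000 - 0.782757×(1.860000 - 0.500000)/(0.782757 - (-0.760287))
       = 1.170098
Iteration 2:
  f(1.860000) = 0.782757
  f(1.170098) = 0.077413
  x_3 = 1.170098 - 0.077413×(1.170098 - 1.860000)/(0.077413 - 0.782757)
       = 1.094380
Iteration 3:
  f(1.170098) = 0.077413
  f(1.094380) = -0.027486
  x_4 = 1.094380 - (-0.027486)×(1.094380 - 1.170098)/(-0.027486 - 0.077413)
       = 1.114220
Iteration 4:
  f(1.094380) = -0.027486
  f(1.114220) = 0.000087
  x_5 = 1.114220 - 0.000087×(1.114220 - 1.094380)/(0.000087 - (-0.027486))
       = 1.114157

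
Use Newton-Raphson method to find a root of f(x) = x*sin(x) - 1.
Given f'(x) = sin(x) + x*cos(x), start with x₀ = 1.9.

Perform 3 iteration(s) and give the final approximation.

f(x) = x*sin(x) - 1
f'(x) = sin(x) + x*cos(x)
x₀ = 1.9

Newton-Raphson formula: x_{n+1} = x_n - f(x_n)/f'(x_n)

Iteration 1:
  f(1.900000) = 0.797970
  f'(1.900000) = 0.332050
  x_1 = 1.900000 - 0.797970/0.332050 = -0.503163
Iteration 2:
  f(-0.503163) = -0.757375
  f'(-0.503163) = -0.923001
  x_2 = -0.503163 - (-0.757375)/(-0.923001) = -1.323720
Iteration 3:
  f(-1.323720) = 0.283521
  f'(-1.323720) = -1.293374
  x_3 = -1.323720 - 0.283521/(-1.293374) = -1.104510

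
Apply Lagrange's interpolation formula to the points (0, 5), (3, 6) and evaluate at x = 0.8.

Lagrange interpolation formula:
P(x) = Σ yᵢ × Lᵢ(x)
where Lᵢ(x) = Π_{j≠i} (x - xⱼ)/(xᵢ - xⱼ)

L_0(0.8) = (0.8 - 3)/(0 - 3) = 0.733333
L_1(0.8) = (0.8 - 0)/(3 - 0) = 0.266667

P(0.8) = 5×L_0(0.8) + 6×L_1(0.8)
P(0.8) = 5.266667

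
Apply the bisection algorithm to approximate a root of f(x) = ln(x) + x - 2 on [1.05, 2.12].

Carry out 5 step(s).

f(x) = ln(x) + x - 2
Initial interval: [1.05, 2.12]

Iteration 1:
  c_1 = (1.050000 + 2.120000)/2 = 1.585000
  f(c_1) = f(1.585000) = 0.045584
  f(a) × f(c) < 0, new interval: [1.050000, 1.585000]
Iteration 2:
  c_2 = (1.050000 + 1.585000)/2 = 1.317500
  f(c_2) = f(1.317500) = -0.406764
  f(a) × f(c) ≥ 0, new interval: [1.317500, 1.585000]
Iteration 3:
  c_3 = (1.317500 + 1.585000)/2 = 1.451250
  f(c_3) = f(1.451250) = -0.176325
  f(a) × f(c) ≥ 0, new interval: [1.451250, 1.585000]
Iteration 4:
  c_4 = (1.451250 + 1.585000)/2 = 1.518125
  f(c_4) = f(1.518125) = -0.064399
  f(a) × f(c) ≥ 0, new interval: [1.518125, 1.585000]
Iteration 5:
  c_5 = (1.518125 + 1.585000)/2 = 1.551562
  f(c_5) = f(1.551562) = -0.009175
  f(a) × f(c) ≥ 0, new interval: [1.551562, 1.585000]

After 5 iteration(s), the approximation is c_5 = 1.551562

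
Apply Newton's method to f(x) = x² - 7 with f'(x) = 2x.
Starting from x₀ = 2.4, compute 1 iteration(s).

f(x) = x² - 7
f'(x) = 2x
x₀ = 2.4

Newton-Raphson formula: x_{n+1} = x_n - f(x_n)/f'(x_n)

Iteration 1:
  f(2.400000) = -1.240000
  f'(2.400000) = 4.800000
  x_1 = 2.400000 - (-1.240000)/4.800000 = 2.658333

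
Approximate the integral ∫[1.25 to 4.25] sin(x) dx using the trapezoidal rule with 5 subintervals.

f(x) = sin(x)
a = 1.25, b = 4.25, n = 5
h = (b - a)/n = 0.600000

Trapezoidal rule: (h/2)[f(x₀) + 2f(x₁) + 2f(x₂) + ... + f(xₙ)]

x_0 = 1.2500, f(x_0) = 0.948985, coefficient = 1
x_1 = 1.8500, f(x_1) = 0.961275, coefficient = 2
x_2 = 2.4500, f(x_2) = 0.637765, coefficient = 2
x_3 = 3.0500, f(x_3) = 0.091465, coefficient = 2
x_4 = 3.6500, f(x_4) = -0.486787, coefficient = 2
x_5 = 4.2500, f(x_5) = -0.894989, coefficient = 1

I ≈ (0.600000/2) × 2.461431 = 0.738429
Exact value: 0.761410
Error: 0.022981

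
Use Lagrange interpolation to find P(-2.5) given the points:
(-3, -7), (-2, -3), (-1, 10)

Lagrange interpolation formula:
P(x) = Σ yᵢ × Lᵢ(x)
where Lᵢ(x) = Π_{j≠i} (x - xⱼ)/(xᵢ - xⱼ)

L_0(-2.5) = (-2.5 - (-2))/(-3 - (-2)) × (-2.5 - (-1))/(-3 - (-1)) = 0.375000
L_1(-2.5) = (-2.5 - (-3))/(-2 - (-3)) × (-2.5 - (-1))/(-2 - (-1)) = 0.750000
L_2(-2.5) = (-2.5 - (-3))/(-1 - (-3)) × (-2.5 - (-2))/(-1 - (-2)) = -0.125000

P(-2.5) = (-7)×L_0(-2.5) + (-3)×L_1(-2.5) + 10×L_2(-2.5)
P(-2.5) = -6.125000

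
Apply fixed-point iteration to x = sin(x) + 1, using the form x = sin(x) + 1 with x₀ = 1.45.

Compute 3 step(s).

Equation: x = sin(x) + 1
Fixed-point form: x = sin(x) + 1
x₀ = 1.45

x_1 = g(1.450000) = 1.992713
x_2 = g(1.992713) = 1.912306
x_3 = g(1.912306) = 1.942250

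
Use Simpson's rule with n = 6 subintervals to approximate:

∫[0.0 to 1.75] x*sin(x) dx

f(x) = x*sin(x)
a = 0.0, b = 1.75, n = 6
h = (b - a)/n = 0.291667

Simpson's rule: (h/3)[f(x₀) + 4f(x₁) + 2f(x₂) + ... + f(xₙ)]

x_0 = 0.0000, f(x_0) = 0.000000, coefficient = 1
x_1 = 0.2917, f(x_1) = 0.083868, coefficient = 4
x_2 = 0.5833, f(x_2) = 0.321305, coefficient = 2
x_3 = 0.8750, f(x_3) = 0.671601, coefficient = 4
x_4 = 1.1667, f(x_4) = 1.072686, coefficient = 2
x_5 = 1.4583, f(x_5) = 1.449121, coefficient = 4
x_6 = 1.7500, f(x_6) = 1.721975, coefficient = 1

I ≈ (0.291667/3) × 13.328316 = 1.295809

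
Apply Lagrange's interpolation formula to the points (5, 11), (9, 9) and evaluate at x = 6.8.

Lagrange interpolation formula:
P(x) = Σ yᵢ × Lᵢ(x)
where Lᵢ(x) = Π_{j≠i} (x - xⱼ)/(xᵢ - xⱼ)

L_0(6.8) = (6.8 - 9)/(5 - 9) = 0.550000
L_1(6.8) = (6.8 - 5)/(9 - 5) = 0.450000

P(6.8) = 11×L_0(6.8) + 9×L_1(6.8)
P(6.8) = 10.100000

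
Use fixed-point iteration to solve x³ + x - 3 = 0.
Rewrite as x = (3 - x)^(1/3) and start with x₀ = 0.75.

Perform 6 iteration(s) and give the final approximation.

Equation: x³ + x - 3 = 0
Fixed-point form: x = (3 - x)^(1/3)
x₀ = 0.75

x_1 = g(0.750000) = 1.310371
x_2 = g(1.310371) = 1.191051
x_3 = g(1.191051) = 1.218453
x_4 = g(1.218453) = 1.212269
x_5 = g(1.212269) = 1.213670
x_6 = g(1.213670) = 1.213353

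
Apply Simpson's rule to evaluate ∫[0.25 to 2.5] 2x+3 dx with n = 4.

f(x) = 2x+3
a = 0.25, b = 2.5, n = 4
h = (b - a)/n = 0.562500

Simpson's rule: (h/3)[f(x₀) + 4f(x₁) + 2f(x₂) + ... + f(xₙ)]

x_0 = 0.2500, f(x_0) = 3.500000, coefficient = 1
x_1 = 0.8125, f(x_1) = 4.625000, coefficient = 4
x_2 = 1.3750, f(x_2) = 5.750000, coefficient = 2
x_3 = 1.9375, f(x_3) = 6.875000, coefficient = 4
x_4 = 2.5000, f(x_4) = 8.000000, coefficient = 1

I ≈ (0.562500/3) × 69.000000 = 12.937500
Exact value: 12.937500
Error: 0.000000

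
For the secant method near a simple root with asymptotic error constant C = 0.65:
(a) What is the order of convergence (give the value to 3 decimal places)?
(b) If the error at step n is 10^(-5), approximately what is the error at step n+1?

(a) Secant method has superlinear convergence with order φ = (1+√5)/2 ≈ 1.618.
    This means |e_{n+1}| ≈ C|e_n|^1.618.

(b) With |e_n| = 10^(-5) and C = 0.65:
    |e_{n+1}| ≈ 0.65 × (10^(-5))^1.618 = 0.65 × 10^(-8.09)

(a) ≈ 1.618 (golden ratio); (b) |e_{n+1}| ≈ 5.281e-09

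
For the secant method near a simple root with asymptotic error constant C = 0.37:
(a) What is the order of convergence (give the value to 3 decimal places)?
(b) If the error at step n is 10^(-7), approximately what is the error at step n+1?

(a) Secant method has superlinear convergence with order φ = (1+√5)/2 ≈ 1.618.
    This means |e_{n+1}| ≈ C|e_n|^1.618.

(b) With |e_n| = 10^(-7) and C = 0.37:
    |e_{n+1}| ≈ 0.37 × (10^(-7))^1.618 = 0.37 × 10^(-11.33)

(a) ≈ 1.618 (golden ratio); (b) |e_{n+1}| ≈ 1.746e-12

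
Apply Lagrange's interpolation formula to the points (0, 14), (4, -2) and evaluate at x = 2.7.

Lagrange interpolation formula:
P(x) = Σ yᵢ × Lᵢ(x)
where Lᵢ(x) = Π_{j≠i} (x - xⱼ)/(xᵢ - xⱼ)

L_0(2.7) = (2.7 - 4)/(0 - 4) = 0.325000
L_1(2.7) = (2.7 - 0)/(4 - 0) = 0.675000

P(2.7) = 14×L_0(2.7) + (-2)×L_1(2.7)
P(2.7) = 3.200000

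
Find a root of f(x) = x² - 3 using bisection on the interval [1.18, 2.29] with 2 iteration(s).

f(x) = x² - 3
Initial interval: [1.18, 2.29]

Iteration 1:
  c_1 = (1.180000 + 2.290000)/2 = 1.735000
  f(c_1) = f(1.735000) = 0.010225
  f(a) × f(c) < 0, new interval: [1.180000, 1.735000]
Iteration 2:
  c_2 = (1.180000 + 1.735000)/2 = 1.457500
  f(c_2) = f(1.457500) = -0.875694
  f(a) × f(c) ≥ 0, new interval: [1.457500, 1.735000]

After 2 iteration(s), the approximation is c_2 = 1.457500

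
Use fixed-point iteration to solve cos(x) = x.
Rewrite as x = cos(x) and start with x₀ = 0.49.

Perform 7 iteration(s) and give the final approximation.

Equation: cos(x) = x
Fixed-point form: x = cos(x)
x₀ = 0.49

x_1 = g(0.490000) = 0.882333
x_2 = g(0.882333) = 0.635351
x_3 = g(0.635351) = 0.804863
x_4 = g(0.804863) = 0.693210
x_5 = g(0.693210) = 0.769199
x_6 = g(0.769199) = 0.718468
x_7 = g(0.718468) = 0.752815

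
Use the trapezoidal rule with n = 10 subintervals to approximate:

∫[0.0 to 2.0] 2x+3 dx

f(x) = 2x+3
a = 0.0, b = 2.0, n = 10
h = (b - a)/n = 0.200000

Trapezoidal rule: (h/2)[f(x₀) + 2f(x₁) + 2f(x₂) + ... + f(xₙ)]

x_0 = 0.0000, f(x_0) = 3.000000, coefficient = 1
x_1 = 0.2000, f(x_1) = 3.400000, coefficient = 2
x_2 = 0.4000, f(x_2) = 3.800000, coefficient = 2
x_3 = 0.6000, f(x_3) = 4.200000, coefficient = 2
x_4 = 0.8000, f(x_4) = 4.600000, coefficient = 2
x_5 = 1.0000, f(x_5) = 5.000000, coefficient = 2
x_6 = 1.2000, f(x_6) = 5.400000, coefficient = 2
x_7 = 1.4000, f(x_7) = 5.800000, coefficient = 2
x_8 = 1.6000, f(x_8) = 6.200000, coefficient = 2
x_9 = 1.8000, f(x_9) = 6.600000, coefficient = 2
x_10 = 2.0000, f(x_10) = 7.000000, coefficient = 1

I ≈ (0.200000/2) × 100.000000 = 10.000000
Exact value: 10.000000
Error: 0.000000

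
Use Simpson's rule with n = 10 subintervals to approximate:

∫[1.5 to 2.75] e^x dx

f(x) = e^x
a = 1.5, b = 2.75, n = 10
h = (b - a)/n = 0.125000

Simpson's rule: (h/3)[f(x₀) + 4f(x₁) + 2f(x₂) + ... + f(xₙ)]

x_0 = 1.5000, f(x_0) = 4.481689, coefficient = 1
x_1 = 1.6250, f(x_1) = 5.078419, coefficient = 4
x_2 = 1.7500, f(x_2) = 5.754603, coefficient = 2
x_3 = 1.8750, f(x_3) = 6.520819, coefficient = 4
x_4 = 2.0000, f(x_4) = 7.389056, coefficient = 2
x_5 = 2.1250, f(x_5) = 8.372897, coefficient = 4
x_6 = 2.2500, f(x_6) = 9.487736, coefficient = 2
x_7 = 2.3750, f(x_7) = 10.751013, coefficient = 4
x_8 = 2.5000, f(x_8) = 12.182494, coefficient = 2
x_9 = 2.6250, f(x_9) = 13.804574, coefficient = 4
x_10 = 2.7500, f(x_10) = 15.642632, coefficient = 1

I ≈ (0.125000/3) × 267.862990 = 11.160958
Exact value: 11.160943
Error: 0.000015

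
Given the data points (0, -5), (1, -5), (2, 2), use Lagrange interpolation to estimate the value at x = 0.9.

Lagrange interpolation formula:
P(x) = Σ yᵢ × Lᵢ(x)
where Lᵢ(x) = Π_{j≠i} (x - xⱼ)/(xᵢ - xⱼ)

L_0(0.9) = (0.9 - 1)/(0 - 1) × (0.9 - 2)/(0 - 2) = 0.055000
L_1(0.9) = (0.9 - 0)/(1 - 0) × (0.9 - 2)/(1 - 2) = 0.990000
L_2(0.9) = (0.9 - 0)/(2 - 0) × (0.9 - 1)/(2 - 1) = -0.045000

P(0.9) = (-5)×L_0(0.9) + (-5)×L_1(0.9) + 2×L_2(0.9)
P(0.9) = -5.315000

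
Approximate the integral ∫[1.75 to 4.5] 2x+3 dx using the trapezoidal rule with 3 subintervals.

f(x) = 2x+3
a = 1.75, b = 4.5, n = 3
h = (b - a)/n = 0.916667

Trapezoidal rule: (h/2)[f(x₀) + 2f(x₁) + 2f(x₂) + ... + f(xₙ)]

x_0 = 1.7500, f(x_0) = 6.500000, coefficient = 1
x_1 = 2.6667, f(x_1) = 8.333333, coefficient = 2
x_2 = 3.5833, f(x_2) = 10.166667, coefficient = 2
x_3 = 4.5000, f(x_3) = 12.000000, coefficient = 1

I ≈ (0.916667/2) × 55.500000 = 25.437500
Exact value: 25.437500
Error: 0.000000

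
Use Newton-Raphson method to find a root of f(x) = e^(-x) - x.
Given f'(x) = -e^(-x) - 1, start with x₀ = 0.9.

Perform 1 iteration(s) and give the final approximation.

f(x) = e^(-x) - x
f'(x) = -e^(-x) - 1
x₀ = 0.9

Newton-Raphson formula: x_{n+1} = x_n - f(x_n)/f'(x_n)

Iteration 1:
  f(0.900000) = -0.493430
  f'(0.900000) = -1.406570
  x_1 = 0.900000 - (-0.493430)/(-1.406570) = 0.549196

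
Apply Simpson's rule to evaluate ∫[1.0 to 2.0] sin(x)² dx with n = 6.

f(x) = sin(x)²
a = 1.0, b = 2.0, n = 6
h = (b - a)/n = 0.166667

Simpson's rule: (h/3)[f(x₀) + 4f(x₁) + 2f(x₂) + ... + f(xₙ)]

x_0 = 1.0000, f(x_0) = 0.708073, coefficient = 1
x_1 = 1.1667, f(x_1) = 0.845379, coefficient = 4
x_2 = 1.3333, f(x_2) = 0.944663, coefficient = 2
x_3 = 1.5000, f(x_3) = 0.994996, coefficient = 4
x_4 = 1.6667, f(x_4) = 0.990837, coefficient = 2
x_5 = 1.8333, f(x_5) = 0.932643, coefficient = 4
x_6 = 2.0000, f(x_6) = 0.826822, coefficient = 1

I ≈ (0.166667/3) × 16.497971 = 0.916554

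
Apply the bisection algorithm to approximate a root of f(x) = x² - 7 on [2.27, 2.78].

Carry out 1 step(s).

f(x) = x² - 7
Initial interval: [2.27, 2.78]

Iteration 1:
  c_1 = (2.270000 + 2.780000)/2 = 2.525000
  f(c_1) = f(2.525000) = -0.624375
  f(a) × f(c) ≥ 0, new interval: [2.525000, 2.780000]

After 1 iteration(s), the approximation is c_1 = 2.525000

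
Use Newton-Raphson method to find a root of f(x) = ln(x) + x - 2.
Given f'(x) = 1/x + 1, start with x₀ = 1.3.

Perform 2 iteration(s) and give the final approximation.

f(x) = ln(x) + x - 2
f'(x) = 1/x + 1
x₀ = 1.3

Newton-Raphson formula: x_{n+1} = x_n - f(x_n)/f'(x_n)

Iteration 1:
  f(1.300000) = -0.437636
  f'(1.300000) = 1.769231
  x_1 = 1.300000 - (-0.437636)/1.769231 = 1.547359
Iteration 2:
  f(1.547359) = -0.016091
  f'(1.547359) = 1.646262
  x_2 = 1.547359 - (-0.016091)/1.646262 = 1.557134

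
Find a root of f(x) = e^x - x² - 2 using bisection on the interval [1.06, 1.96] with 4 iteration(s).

f(x) = e^x - x² - 2
Initial interval: [1.06, 1.96]

Iteration 1:
  c_1 = (1.060000 + 1.960000)/2 = 1.510000
  f(c_1) = f(1.510000) = 0.246631
  f(a) × f(c) < 0, new interval: [1.060000, 1.510000]
Iteration 2:
  c_2 = (1.060000 + 1.510000)/2 = 1.285000
  f(c_2) = f(1.285000) = -0.036557
  f(a) × f(c) ≥ 0, new interval: [1.285000, 1.510000]
Iteration 3:
  c_3 = (1.285000 + 1.510000)/2 = 1.397500
  f(c_3) = f(1.397500) = 0.092068
  f(a) × f(c) < 0, new interval: [1.285000, 1.397500]
Iteration 4:
  c_4 = (1.285000 + 1.397500)/2 = 1.341250
  f(c_4) = f(1.341250) = 0.024869
  f(a) × f(c) < 0, new interval: [1.285000, 1.341250]

After 4 iteration(s), the approximation is c_4 = 1.341250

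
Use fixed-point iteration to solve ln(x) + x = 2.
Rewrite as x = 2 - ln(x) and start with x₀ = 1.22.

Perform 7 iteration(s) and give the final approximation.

Equation: ln(x) + x = 2
Fixed-point form: x = 2 - ln(x)
x₀ = 1.22

x_1 = g(1.220000) = 1.801149
x_2 = g(1.801149) = 1.411575
x_3 = g(1.411575) = 1.655294
x_4 = g(1.655294) = 1.496021
x_5 = g(1.496021) = 1.597191
x_6 = g(1.597191) = 1.531754
x_7 = g(1.531754) = 1.573587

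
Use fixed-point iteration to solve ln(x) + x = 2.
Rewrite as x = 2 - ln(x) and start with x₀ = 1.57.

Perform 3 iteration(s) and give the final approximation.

Equation: ln(x) + x = 2
Fixed-point form: x = 2 - ln(x)
x₀ = 1.57

x_1 = g(1.570000) = 1.548924
x_2 = g(1.548924) = 1.562439
x_3 = g(1.562439) = 1.553752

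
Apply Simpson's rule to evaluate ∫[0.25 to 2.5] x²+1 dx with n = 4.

f(x) = x²+1
a = 0.25, b = 2.5, n = 4
h = (b - a)/n = 0.562500

Simpson's rule: (h/3)[f(x₀) + 4f(x₁) + 2f(x₂) + ... + f(xₙ)]

x_0 = 0.2500, f(x_0) = 1.062500, coefficient = 1
x_1 = 0.8125, f(x_1) = 1.660156, coefficient = 4
x_2 = 1.3750, f(x_2) = 2.890625, coefficient = 2
x_3 = 1.9375, f(x_3) = 4.753906, coefficient = 4
x_4 = 2.5000, f(x_4) = 7.250000, coefficient = 1

I ≈ (0.562500/3) × 39.750000 = 7.453125
Exact value: 7.453125
Error: 0.000000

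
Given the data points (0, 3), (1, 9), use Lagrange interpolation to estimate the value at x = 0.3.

Lagrange interpolation formula:
P(x) = Σ yᵢ × Lᵢ(x)
where Lᵢ(x) = Π_{j≠i} (x - xⱼ)/(xᵢ - xⱼ)

L_0(0.3) = (0.3 - 1)/(0 - 1) = 0.700000
L_1(0.3) = (0.3 - 0)/(1 - 0) = 0.300000

P(0.3) = 3×L_0(0.3) + 9×L_1(0.3)
P(0.3) = 4.800000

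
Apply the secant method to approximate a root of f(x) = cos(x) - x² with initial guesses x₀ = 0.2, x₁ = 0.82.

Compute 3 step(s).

f(x) = cos(x) - x²
x₀ = 0.2, x₁ = 0.82

Secant formula: x_{n+1} = x_n - f(x_n)(x_n - x_{n-1})/(f(x_n) - f(x_{n-1}))

Iteration 1:
  f(0.200000) = 0.940067
  f(0.820000) = 0.009821
  x_2 = 0.820000 - 0.009821×(0.820000 - 0.200000)/(0.009821 - 0.940067)
       = 0.826546
Iteration 2:
  f(0.820000) = 0.009821
  f(0.826546) = -0.005757
  x_3 = 0.826546 - (-0.005757)×(0.826546 - 0.820000)/(-0.005757 - 0.009821)
       = 0.824127
Iteration 3:
  f(0.826546) = -0.005757
  f(0.824127) = 0.000013
  x_4 = 0.824127 - 0.000013×(0.824127 - 0.826546)/(0.000013 - (-0.005757))
       = 0.824132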